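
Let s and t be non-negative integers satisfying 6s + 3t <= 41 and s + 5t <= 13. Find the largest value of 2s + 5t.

17

(s,t)=(6,1): 6·6+3·1=39≤41, 1·6+5·1=11≤13, objective 17.
(s,t)=(5,1): 6·5+3·1=33≤41, 1·5+5·1=10≤13, objective 15.
(s,t)=(6,0): 6·6+3·0=36≤41, 1·6+5·0=6≤13, objective 12.
(s,t)=(5,0): 6·5+3·0=30≤41, 1·5+5·0=5≤13, objective 10.
No feasible integer point exceeds 17.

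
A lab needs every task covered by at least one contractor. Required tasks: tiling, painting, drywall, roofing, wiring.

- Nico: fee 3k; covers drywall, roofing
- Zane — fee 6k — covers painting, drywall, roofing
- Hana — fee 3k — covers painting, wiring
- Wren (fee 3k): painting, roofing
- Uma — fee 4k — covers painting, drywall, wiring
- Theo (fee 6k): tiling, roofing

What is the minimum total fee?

10

This is a weighted set-cover instance.
Choose Uma and Theo: together they cover tiling, painting, drywall, roofing, wiring — every task.
Total fee: 4 + 6 = 10.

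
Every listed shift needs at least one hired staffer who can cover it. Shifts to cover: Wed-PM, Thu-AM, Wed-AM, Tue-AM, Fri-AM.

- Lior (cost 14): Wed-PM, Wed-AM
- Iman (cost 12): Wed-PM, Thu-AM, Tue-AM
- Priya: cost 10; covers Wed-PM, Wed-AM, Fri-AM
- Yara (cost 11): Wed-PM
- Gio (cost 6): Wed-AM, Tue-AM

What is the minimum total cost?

This is an integer covering problem.
The greedy cost-per-new-shift heuristic would pick Gio, Priya, and Iman for 28, but a cheaper cover exists.
Choose Iman and Priya: together they cover Wed-PM, Thu-AM, Wed-AM, Tue-AM, Fri-AM — every shift.
Total cost: 12 + 10 = 22.
No cover costs less than 22.

22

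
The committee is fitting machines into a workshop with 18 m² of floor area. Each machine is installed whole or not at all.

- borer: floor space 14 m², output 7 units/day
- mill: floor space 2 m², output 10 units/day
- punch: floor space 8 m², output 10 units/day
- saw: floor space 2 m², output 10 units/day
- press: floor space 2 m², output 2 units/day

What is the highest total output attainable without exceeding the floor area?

Take mill, punch, saw, and press: floor space 2 + 8 + 2 + 2 = 14 ≤ 18, output 10 + 10 + 10 + 2 = 32.
No other feasible combination does better.

32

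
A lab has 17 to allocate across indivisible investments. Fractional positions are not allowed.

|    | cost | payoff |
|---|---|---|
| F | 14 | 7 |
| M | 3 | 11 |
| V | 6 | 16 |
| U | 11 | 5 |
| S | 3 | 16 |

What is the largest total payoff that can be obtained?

This is a 0-1 knapsack instance.
M + U + S: cost 3 + 11 + 3 = 17 ≤ 17, payoff 11 + 5 + 16 = 32.
V + S: cost 6 + 3 = 9 ≤ 17, payoff 16 + 16 = 32.
M + V + S: cost 3 + 6 + 3 = 12 ≤ 17, payoff 11 + 16 + 16 = 43.
Best is M, V, and S with total payoff 43.

43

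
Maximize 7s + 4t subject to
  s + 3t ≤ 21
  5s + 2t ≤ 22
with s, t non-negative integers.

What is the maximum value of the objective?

38

(s,t)=(2,6): 1·2+3·6=20≤21, 5·2+2·6=22≤22, objective 38.
(s,t)=(2,5): 1·2+3·5=17≤21, 5·2+2·5=20≤22, objective 34.
(s,t)=(1,6): 1·1+3·6=19≤21, 5·1+2·6=17≤22, objective 31.
Maximum is 38 at (s,t)=(2,6).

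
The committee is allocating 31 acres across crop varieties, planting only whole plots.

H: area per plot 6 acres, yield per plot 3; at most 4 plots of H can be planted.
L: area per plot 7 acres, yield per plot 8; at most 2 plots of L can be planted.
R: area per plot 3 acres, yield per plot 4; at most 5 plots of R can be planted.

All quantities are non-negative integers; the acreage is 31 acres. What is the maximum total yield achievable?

This is a bounded integer knapsack.
R has the best ratio (4/3); taking only R gives at most 5×4 = 20 (stopped by the supply cap of 5).
Mixing does better — 2×L and 5×R: area 29 ≤ 31, yield 2·8 + 5·4 = 36.

36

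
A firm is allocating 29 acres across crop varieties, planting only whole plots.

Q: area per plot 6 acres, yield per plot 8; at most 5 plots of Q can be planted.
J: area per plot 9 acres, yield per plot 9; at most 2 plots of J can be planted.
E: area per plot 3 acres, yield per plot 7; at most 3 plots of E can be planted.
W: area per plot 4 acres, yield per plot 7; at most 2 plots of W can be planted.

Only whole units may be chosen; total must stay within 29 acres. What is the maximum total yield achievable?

51

Take 2×Q, 3×E, and 2×W: area 29 ≤ 29, yield 2·8 + 3·7 + 2·7 = 51.
E has the best ratio (7/3) and is taken to its limit of 3; remaining capacity is filled optimally with the others.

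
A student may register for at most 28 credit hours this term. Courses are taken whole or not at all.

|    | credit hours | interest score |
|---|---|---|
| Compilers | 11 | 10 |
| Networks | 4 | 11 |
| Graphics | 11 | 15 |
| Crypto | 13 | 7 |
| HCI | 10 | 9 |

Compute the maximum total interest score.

36

Allowing fractional choices, the relaxed optimum would be about 37.8, but courses are indivisible.
Compilers + Networks + Graphics: credit hours 11 + 4 + 11 = 26 ≤ 28, interest score 10 + 11 + 15 = 36.
Networks + Graphics + Crypto: credit hours 4 + 11 + 13 = 28 ≤ 28, interest score 11 + 15 + 7 = 33.
Networks + Graphics + HCI: credit hours 4 + 11 + 10 = 25 ≤ 28, interest score 11 + 15 + 9 = 35.
Best is Compilers, Networks, and Graphics with total interest score 36.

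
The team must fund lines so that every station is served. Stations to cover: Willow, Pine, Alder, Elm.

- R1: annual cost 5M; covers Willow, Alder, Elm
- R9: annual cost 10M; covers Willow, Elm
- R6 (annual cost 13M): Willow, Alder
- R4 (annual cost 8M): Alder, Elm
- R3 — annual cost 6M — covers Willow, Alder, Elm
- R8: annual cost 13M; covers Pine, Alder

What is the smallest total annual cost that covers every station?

18

Choose R1 and R8: together they cover Willow, Pine, Alder, Elm — every station.
Total annual cost: 5 + 13 = 18.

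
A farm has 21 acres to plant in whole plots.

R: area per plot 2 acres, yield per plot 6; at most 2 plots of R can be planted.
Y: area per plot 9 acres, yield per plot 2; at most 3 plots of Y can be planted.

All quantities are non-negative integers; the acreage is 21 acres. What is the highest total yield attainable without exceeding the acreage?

14

Take 2×R and 1×Y: area 13 ≤ 21, yield 2·6 + 1·2 = 14.
R has the best ratio (6/2) and is taken to its limit of 2; remaining capacity is filled optimally with the others.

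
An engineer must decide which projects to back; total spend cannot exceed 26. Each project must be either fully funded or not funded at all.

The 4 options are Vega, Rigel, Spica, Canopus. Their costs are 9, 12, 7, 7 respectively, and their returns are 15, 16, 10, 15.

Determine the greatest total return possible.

Vega + Spica + Canopus: cost 9 + 7 + 7 = 23 ≤ 26, return 15 + 10 + 15 = 40.
Rigel + Spica + Canopus: cost 12 + 7 + 7 = 26 ≤ 26, return 16 + 10 + 15 = 41.
Best is Rigel, Spica, and Canopus with total return 41.

41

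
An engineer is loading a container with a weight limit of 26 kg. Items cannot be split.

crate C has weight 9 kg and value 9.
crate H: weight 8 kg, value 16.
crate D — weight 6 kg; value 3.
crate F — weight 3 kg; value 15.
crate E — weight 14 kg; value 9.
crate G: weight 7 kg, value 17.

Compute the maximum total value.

51

This is a 0-1 knapsack instance.
Take crate H, crate D, crate F, and crate G: weight 8 + 6 + 3 + 7 = 24 ≤ 26, value 16 + 3 + 15 + 17 = 51.
No other feasible combination does better.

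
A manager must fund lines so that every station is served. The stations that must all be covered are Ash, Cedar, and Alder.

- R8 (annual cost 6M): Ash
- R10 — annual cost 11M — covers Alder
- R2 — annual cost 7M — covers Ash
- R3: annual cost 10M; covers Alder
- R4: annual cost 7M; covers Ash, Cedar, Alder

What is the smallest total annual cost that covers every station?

7

R4 alone covers Ash, Cedar, Alder — every station.
Total annual cost: 7.
No cover costs less than 7.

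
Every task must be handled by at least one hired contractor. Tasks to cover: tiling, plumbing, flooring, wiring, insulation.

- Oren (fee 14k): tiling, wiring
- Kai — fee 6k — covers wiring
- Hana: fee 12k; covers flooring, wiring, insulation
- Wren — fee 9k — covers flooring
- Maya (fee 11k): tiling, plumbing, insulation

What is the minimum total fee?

23

This is a weighted set-cover instance.
Choose Hana and Maya: together they cover tiling, plumbing, flooring, wiring, insulation — every task.
Total fee: 12 + 11 = 23.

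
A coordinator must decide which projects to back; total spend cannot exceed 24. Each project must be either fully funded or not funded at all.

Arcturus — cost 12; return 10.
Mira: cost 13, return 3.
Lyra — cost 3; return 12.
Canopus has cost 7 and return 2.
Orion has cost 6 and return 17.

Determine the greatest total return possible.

Arcturus + Lyra + Orion: cost 12 + 3 + 6 = 21 ≤ 24, return 10 + 12 + 17 = 39.
Mira + Lyra + Orion: cost 13 + 3 + 6 = 22 ≤ 24, return 3 + 12 + 17 = 32.
Lyra + Canopus + Orion: cost 3 + 7 + 6 = 16 ≤ 24, return 12 + 2 + 17 = 31.
Best is Arcturus, Lyra, and Orion with total return 39.

39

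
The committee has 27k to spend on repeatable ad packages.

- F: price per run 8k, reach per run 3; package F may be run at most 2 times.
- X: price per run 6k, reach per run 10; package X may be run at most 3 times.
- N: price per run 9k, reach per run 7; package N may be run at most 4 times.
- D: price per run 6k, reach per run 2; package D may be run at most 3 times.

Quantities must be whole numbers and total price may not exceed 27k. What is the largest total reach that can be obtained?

37

1×F and 3×X: price 26 ≤ 27, reach 1·3 + 3·10 = 33.
3×X and 1×N: price 27 ≤ 27, reach 3·10 + 1·7 = 37.
Best is 37.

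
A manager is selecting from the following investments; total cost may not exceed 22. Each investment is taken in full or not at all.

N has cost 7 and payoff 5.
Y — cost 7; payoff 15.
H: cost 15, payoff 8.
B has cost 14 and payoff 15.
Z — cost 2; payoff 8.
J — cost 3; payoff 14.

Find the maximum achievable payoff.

Y + Z + J: cost 7 + 2 + 3 = 12 ≤ 22, payoff 15 + 8 + 14 = 37.
N + Y + Z + J: cost 7 + 7 + 2 + 3 = 19 ≤ 22, payoff 5 + 15 + 8 + 14 = 42.
B + Z + J: cost 14 + 2 + 3 = 19 ≤ 22, payoff 15 + 8 + 14 = 37.
Best is N, Y, Z, and J with total payoff 42.

42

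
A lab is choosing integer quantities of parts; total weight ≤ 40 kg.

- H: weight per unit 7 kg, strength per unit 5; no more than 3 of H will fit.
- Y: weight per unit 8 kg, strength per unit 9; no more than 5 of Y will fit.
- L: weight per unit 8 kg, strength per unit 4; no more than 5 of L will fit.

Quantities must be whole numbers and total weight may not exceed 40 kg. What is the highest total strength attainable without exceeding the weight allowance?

Y has the best ratio (9/8); taking only Y gives at most 5×9 = 45 (stopped by the weight limit).
Optimal: 5×Y: weight 40 ≤ 40, strength 5·9 = 45.

45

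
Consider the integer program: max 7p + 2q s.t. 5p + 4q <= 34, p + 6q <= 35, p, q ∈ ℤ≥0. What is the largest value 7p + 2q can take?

The continuous relaxation peaks at (6.8, 0) with value 47.60; rounding to a feasible lattice point costs some objective.
(p,q)=(6,1): 5·6+4·1=34≤34, 1·6+6·1=12≤35, objective 44.
(p,q)=(6,0): 5·6+4·0=30≤34, 1·6+6·0=6≤35, objective 42.
(p,q)=(5,2): 5·5+4·2=33≤34, 1·5+6·2=17≤35, objective 39.
Maximum is 44 at (p,q)=(6,1).

44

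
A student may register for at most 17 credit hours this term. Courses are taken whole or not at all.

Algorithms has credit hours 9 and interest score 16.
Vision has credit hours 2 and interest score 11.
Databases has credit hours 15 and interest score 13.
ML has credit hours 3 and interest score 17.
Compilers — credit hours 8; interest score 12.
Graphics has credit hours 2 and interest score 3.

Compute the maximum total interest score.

Algorithms + Vision + ML: credit hours 9 + 2 + 3 = 14 ≤ 17, interest score 16 + 11 + 17 = 44.
Algorithms + Vision + ML + Graphics: credit hours 9 + 2 + 3 + 2 = 16 ≤ 17, interest score 16 + 11 + 17 + 3 = 47.
Vision + ML + Compilers + Graphics: credit hours 2 + 3 + 8 + 2 = 15 ≤ 17, interest score 11 + 17 + 12 + 3 = 43.
Best is Algorithms, Vision, ML, and Graphics with total interest score 47.

47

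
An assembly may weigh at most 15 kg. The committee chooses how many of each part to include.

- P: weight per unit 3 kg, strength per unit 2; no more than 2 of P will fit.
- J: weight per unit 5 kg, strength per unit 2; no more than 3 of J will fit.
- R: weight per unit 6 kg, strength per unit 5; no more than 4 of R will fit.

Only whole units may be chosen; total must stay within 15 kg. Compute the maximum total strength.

12

R has the best ratio (5/6); taking only R gives at most 2×5 = 10 (stopped by the weight limit).
Mixing does better — 1×P and 2×R: weight 15 ≤ 15, strength 1·2 + 2·5 = 12.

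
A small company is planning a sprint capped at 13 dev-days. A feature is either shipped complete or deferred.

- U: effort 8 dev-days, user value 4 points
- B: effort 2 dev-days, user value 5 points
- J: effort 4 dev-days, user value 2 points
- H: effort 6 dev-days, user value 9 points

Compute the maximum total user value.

This is an integer program with binary decision variables.
B + H: effort 2 + 6 = 8 ≤ 13, user value 5 + 9 = 14.
J + H: effort 4 + 6 = 10 ≤ 13, user value 2 + 9 = 11.
B + J + H: effort 2 + 4 + 6 = 12 ≤ 13, user value 5 + 2 + 9 = 16.
Best is B, J, and H with total user value 16.

16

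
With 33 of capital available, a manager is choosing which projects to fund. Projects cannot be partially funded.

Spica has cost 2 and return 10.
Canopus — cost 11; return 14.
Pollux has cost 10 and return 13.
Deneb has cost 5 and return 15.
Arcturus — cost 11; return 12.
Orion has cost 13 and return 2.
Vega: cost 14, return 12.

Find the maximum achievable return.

This is a 0-1 knapsack instance.
Take Spica, Canopus, Pollux, and Deneb: cost 2 + 11 + 10 + 5 = 28 ≤ 33, return 10 + 14 + 13 + 15 = 52.
No other feasible combination does better.

52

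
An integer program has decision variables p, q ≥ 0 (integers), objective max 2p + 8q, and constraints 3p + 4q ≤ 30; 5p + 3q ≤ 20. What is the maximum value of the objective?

48

(p,q)=(0,6) is feasible, giving 48.
(p,q)=(1,5) is feasible, giving 42.
(p,q)=(0,5) is feasible, giving 40.
The best lattice point is (0,6), giving 48.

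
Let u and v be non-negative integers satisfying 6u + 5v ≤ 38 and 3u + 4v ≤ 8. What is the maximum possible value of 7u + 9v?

18

Relaxing integrality, the LP optimum is 18.67 at (u,v) = (2.67, 0), which is not an integer point.
(u,v)=(0,2): 6·0+5·2=10≤38, 3·0+4·2=8≤8, objective 18.
(u,v)=(1,1): 6·1+5·1=11≤38, 3·1+4·1=7≤8, objective 16.
No feasible integer point exceeds 18.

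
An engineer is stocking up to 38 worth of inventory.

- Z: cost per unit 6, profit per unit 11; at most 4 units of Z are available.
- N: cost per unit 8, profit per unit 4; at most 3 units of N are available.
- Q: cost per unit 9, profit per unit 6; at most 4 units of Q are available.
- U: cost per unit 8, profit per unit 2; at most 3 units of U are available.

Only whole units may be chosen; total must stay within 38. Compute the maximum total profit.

50

This is a bounded integer knapsack.
4×Z and 1×N: cost 32 ≤ 38, profit 4·11 + 1·4 = 48.
4×Z and 1×Q: cost 33 ≤ 38, profit 4·11 + 1·6 = 50.
Best is 50.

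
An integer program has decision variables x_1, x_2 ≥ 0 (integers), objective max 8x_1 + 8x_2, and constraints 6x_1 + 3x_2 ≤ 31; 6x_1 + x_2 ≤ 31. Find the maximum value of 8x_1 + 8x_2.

(x_1,x_2)=(0,10) is feasible, giving 80.
(x_1,x_2)=(0,9) is feasible, giving 72.
The best lattice point is (0,10), giving 80.

80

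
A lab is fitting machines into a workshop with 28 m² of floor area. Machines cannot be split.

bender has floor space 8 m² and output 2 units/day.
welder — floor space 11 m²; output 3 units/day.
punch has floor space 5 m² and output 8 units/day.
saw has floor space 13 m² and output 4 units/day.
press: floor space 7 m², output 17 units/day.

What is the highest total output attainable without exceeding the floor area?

Allowing fractional choices, the relaxed optimum would be about 29.8, but machines are indivisible.
punch + saw + press: floor space 5 + 13 + 7 = 25 ≤ 28, output 8 + 4 + 17 = 29.
welder + punch + press: floor space 11 + 5 + 7 = 23 ≤ 28, output 3 + 8 + 17 = 28.
Best is punch, saw, and press with total output 29.

29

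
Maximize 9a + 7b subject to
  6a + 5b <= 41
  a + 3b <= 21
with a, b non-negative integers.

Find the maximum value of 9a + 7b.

The continuous relaxation peaks at (6.83, 0) with value 61.50; rounding to a feasible lattice point costs some objective.
(a,b)=(6,1): 6·6+5·1=41≤41, 1·6+3·1=9≤21, objective 61.
(a,b)=(5,2): 6·5+5·2=40≤41, 1·5+3·2=11≤21, objective 59.
(a,b)=(6,0): 6·6+5·0=36≤41, 1·6+3·0=6≤21, objective 54.
The best lattice point is (6,1), giving 61.

61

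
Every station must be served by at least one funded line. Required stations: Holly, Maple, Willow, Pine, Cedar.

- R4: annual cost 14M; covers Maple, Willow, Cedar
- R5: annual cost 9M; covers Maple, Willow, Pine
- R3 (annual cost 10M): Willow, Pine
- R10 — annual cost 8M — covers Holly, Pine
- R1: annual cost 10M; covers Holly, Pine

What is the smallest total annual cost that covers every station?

22

The greedy cost-per-new-station heuristic would pick R5, R10, and R4 for 31, but a cheaper cover exists.
Choose R4 and R10: together they cover Holly, Maple, Willow, Pine, Cedar — every station.
Total annual cost: 14 + 8 = 22.
No cover costs less than 22.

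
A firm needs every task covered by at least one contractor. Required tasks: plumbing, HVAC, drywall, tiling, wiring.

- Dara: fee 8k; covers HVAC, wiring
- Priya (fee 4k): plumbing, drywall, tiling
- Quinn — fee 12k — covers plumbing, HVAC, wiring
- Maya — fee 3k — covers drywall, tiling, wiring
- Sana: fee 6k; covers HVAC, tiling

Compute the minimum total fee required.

12

Choose Dara and Priya: together they cover plumbing, HVAC, drywall, tiling, wiring — every task.
Total fee: 8 + 4 = 12.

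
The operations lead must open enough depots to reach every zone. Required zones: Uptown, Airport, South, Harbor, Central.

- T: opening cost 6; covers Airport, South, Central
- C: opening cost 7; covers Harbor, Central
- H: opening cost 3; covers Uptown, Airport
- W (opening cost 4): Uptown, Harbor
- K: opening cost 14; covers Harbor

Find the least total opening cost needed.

10

The greedy cost-per-new-zone heuristic would pick H, T, and W for 13, but a cheaper cover exists.
Choose T and W: together they cover Uptown, Airport, South, Harbor, Central — every zone.
Total opening cost: 6 + 4 = 10.
No cover costs less than 10.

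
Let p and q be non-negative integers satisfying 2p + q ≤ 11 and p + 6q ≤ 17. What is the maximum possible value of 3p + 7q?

26

(p,q)=(4,2): 2·4+1·2=10≤11, 1·4+6·2=16≤17, objective 26.
(p,q)=(3,2): 2·3+1·2=8≤11, 1·3+6·2=15≤17, objective 23.
(p,q)=(5,1): 2·5+1·1=11≤11, 1·5+6·1=11≤17, objective 22.
Maximum is 26 at (p,q)=(4,2).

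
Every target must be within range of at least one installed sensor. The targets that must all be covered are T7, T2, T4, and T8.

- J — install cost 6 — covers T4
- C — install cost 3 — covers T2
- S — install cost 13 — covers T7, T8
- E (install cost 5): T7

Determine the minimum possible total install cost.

22

The greedy cost-per-new-target heuristic would pick C, E, J, and S for 27, but a cheaper cover exists.
Choose J, C, and S: together they cover T7, T2, T4, T8 — every target.
Total install cost: 6 + 3 + 13 = 22.
No cover costs less than 22.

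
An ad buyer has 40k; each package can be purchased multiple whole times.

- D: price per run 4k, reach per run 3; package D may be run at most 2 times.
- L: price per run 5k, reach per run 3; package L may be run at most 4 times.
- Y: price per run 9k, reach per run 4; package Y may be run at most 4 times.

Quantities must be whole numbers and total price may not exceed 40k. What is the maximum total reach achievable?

Take 2×D, 4×L, and 1×Y: price 37 ≤ 40, reach 2·3 + 4·3 + 1·4 = 22.
D has the best ratio (3/4) and is taken to its limit of 2; remaining capacity is filled optimally with the others.

22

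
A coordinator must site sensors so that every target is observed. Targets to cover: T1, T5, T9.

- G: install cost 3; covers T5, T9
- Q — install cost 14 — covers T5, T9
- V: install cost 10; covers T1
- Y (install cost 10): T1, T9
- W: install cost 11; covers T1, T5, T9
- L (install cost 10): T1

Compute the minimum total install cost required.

This is an integer covering problem.
W alone covers T1, T5, T9 — every target.
Total install cost: 11.

11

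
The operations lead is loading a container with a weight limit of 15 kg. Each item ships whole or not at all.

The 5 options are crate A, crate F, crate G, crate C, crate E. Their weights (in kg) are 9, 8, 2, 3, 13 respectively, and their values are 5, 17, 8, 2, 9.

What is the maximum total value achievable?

27

Allowing fractional choices, the relaxed optimum would be about 28.5, but items are indivisible.
crate F + crate G + crate C: weight 8 + 2 + 3 = 13 ≤ 15, value 17 + 8 + 2 = 27.
crate F + crate G: weight 8 + 2 = 10 ≤ 15, value 17 + 8 = 25.
Best is crate F, crate G, and crate C with total value 27.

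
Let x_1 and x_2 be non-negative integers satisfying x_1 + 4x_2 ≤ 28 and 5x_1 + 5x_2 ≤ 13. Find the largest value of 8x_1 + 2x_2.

The continuous relaxation peaks at (2.6, 0) with value 20.80; rounding to a feasible lattice point costs some objective.
(x_1,x_2)=(2,0): 1·2+4·0=2≤28, 5·2+5·0=10≤13, objective 16.
(x_1,x_2)=(1,1): 1·1+4·1=5≤28, 5·1+5·1=10≤13, objective 10.
(x_1,x_2)=(1,0): 1·1+4·0=1≤28, 5·1+5·0=5≤13, objective 8.
Maximum is 16 at (x_1,x_2)=(2,0).

16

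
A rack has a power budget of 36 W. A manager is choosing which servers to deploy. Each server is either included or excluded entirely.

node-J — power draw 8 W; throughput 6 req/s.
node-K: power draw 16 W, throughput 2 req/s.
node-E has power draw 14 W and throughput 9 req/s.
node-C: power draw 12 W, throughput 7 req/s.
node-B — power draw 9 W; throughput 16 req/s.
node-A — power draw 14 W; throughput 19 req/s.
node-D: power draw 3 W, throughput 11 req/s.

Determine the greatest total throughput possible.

This is an integer program with binary decision variables.
Allowing fractional choices, the relaxed optimum would be about 53.3, but servers are indivisible.
node-J + node-B + node-A + node-D: power draw 8 + 9 + 14 + 3 = 34 ≤ 36, throughput 6 + 16 + 19 + 11 = 52.
node-J + node-E + node-B + node-D: power draw 8 + 14 + 9 + 3 = 34 ≤ 36, throughput 6 + 9 + 16 + 11 = 42.
node-B + node-A + node-D: power draw 9 + 14 + 3 = 26 ≤ 36, throughput 16 + 19 + 11 = 46.
Best is node-J, node-B, node-A, and node-D with total throughput 52.

52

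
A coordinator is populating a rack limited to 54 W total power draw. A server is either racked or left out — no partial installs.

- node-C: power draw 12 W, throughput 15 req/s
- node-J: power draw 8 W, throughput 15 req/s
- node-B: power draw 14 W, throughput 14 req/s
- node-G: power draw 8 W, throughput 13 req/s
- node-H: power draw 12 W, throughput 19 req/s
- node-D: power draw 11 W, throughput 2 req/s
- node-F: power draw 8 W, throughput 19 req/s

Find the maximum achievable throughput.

Allowing fractional choices, the relaxed optimum would be about 87.0, but servers are indivisible.
node-C + node-J + node-G + node-H + node-F: power draw 12 + 8 + 8 + 12 + 8 = 48 ≤ 54, throughput 15 + 15 + 13 + 19 + 19 = 81.
node-C + node-J + node-B + node-H + node-F: power draw 12 + 8 + 14 + 12 + 8 = 54 ≤ 54, throughput 15 + 15 + 14 + 19 + 19 = 82.
Best is node-C, node-J, node-B, node-H, and node-F with total throughput 82.

82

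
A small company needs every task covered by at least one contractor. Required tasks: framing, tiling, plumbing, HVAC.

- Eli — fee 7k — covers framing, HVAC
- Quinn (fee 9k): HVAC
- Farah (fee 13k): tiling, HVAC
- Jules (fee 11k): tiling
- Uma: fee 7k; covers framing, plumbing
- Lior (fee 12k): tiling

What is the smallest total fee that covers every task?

This is an integer covering problem.
The greedy cost-per-new-task heuristic would pick Eli, Uma, and Jules for 25, but a cheaper cover exists.
Choose Farah and Uma: together they cover framing, tiling, plumbing, HVAC — every task.
Total fee: 13 + 7 = 20.
No cover costs less than 20.

20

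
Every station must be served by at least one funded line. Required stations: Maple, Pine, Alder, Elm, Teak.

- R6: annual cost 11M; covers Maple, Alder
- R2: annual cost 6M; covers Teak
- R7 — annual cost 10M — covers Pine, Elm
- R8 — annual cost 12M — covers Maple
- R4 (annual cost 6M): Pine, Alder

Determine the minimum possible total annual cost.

This is an integer covering problem.
Choose R6, R2, and R7: together they cover Maple, Pine, Alder, Elm, Teak — every station.
Total annual cost: 11 + 6 + 10 = 27.

27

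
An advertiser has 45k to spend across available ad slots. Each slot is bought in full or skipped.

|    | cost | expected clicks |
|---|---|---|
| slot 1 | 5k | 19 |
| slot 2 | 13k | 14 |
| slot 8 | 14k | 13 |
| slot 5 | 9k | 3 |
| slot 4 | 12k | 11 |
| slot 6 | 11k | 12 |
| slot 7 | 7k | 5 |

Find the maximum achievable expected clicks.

This is a 0-1 knapsack instance.
slot 1 + slot 2 + slot 8 + slot 4: cost 5 + 13 + 14 + 12 = 44 ≤ 45, expected clicks 19 + 14 + 13 + 11 = 57.
slot 1 + slot 2 + slot 8 + slot 6: cost 5 + 13 + 14 + 11 = 43 ≤ 45, expected clicks 19 + 14 + 13 + 12 = 58.
slot 1 + slot 2 + slot 4 + slot 6: cost 5 + 13 + 12 + 11 = 41 ≤ 45, expected clicks 19 + 14 + 11 + 12 = 56.
Best is slot 1, slot 2, slot 8, and slot 6 with total expected clicks 58.

58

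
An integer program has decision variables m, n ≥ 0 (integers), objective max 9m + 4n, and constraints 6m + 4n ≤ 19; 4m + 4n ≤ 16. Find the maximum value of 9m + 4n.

Relaxing integrality, the LP optimum is 28.50 at (m,n) = (3.17, 0), which is not an integer point.
(m,n)=(3,0): 6·3+4·0=18≤19, 4·3+4·0=12≤16, objective 27.
(m,n)=(2,1): 6·2+4·1=16≤19, 4·2+4·1=12≤16, objective 22.
Maximum is 27 at (m,n)=(3,0).

27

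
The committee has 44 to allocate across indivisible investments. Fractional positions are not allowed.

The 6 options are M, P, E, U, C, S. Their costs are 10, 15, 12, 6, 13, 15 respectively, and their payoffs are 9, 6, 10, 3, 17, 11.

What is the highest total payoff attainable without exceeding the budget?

Treat it as a binary knapsack problem.
Allowing fractional choices, the relaxed optimum would be about 42.6, but investments are indivisible.
M + E + U + C: cost 10 + 12 + 6 + 13 = 41 ≤ 44, payoff 9 + 10 + 3 + 17 = 39.
M + U + C + S: cost 10 + 6 + 13 + 15 = 44 ≤ 44, payoff 9 + 3 + 17 + 11 = 40.
E + C + S: cost 12 + 13 + 15 = 40 ≤ 44, payoff 10 + 17 + 11 = 38.
Best is M, U, C, and S with total payoff 40.

40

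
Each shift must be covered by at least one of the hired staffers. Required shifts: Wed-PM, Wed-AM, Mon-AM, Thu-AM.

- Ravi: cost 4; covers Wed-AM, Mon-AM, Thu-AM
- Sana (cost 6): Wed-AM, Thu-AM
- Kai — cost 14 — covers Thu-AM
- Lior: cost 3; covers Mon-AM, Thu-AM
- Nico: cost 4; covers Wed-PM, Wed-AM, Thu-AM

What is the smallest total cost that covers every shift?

7

The greedy cost-per-new-shift heuristic would pick Ravi and Nico for 8, but a cheaper cover exists.
Choose Lior and Nico: together they cover Wed-PM, Wed-AM, Mon-AM, Thu-AM — every shift.
Total cost: 3 + 4 = 7.
No cover costs less than 7.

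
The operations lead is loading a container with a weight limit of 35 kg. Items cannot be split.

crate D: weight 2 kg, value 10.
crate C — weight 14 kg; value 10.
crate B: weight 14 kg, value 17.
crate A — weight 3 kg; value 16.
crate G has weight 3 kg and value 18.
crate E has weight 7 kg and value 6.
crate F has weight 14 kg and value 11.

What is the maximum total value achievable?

This is a 0-1 knapsack instance.
Take crate D, crate B, crate A, crate G, and crate E: weight 2 + 14 + 3 + 3 + 7 = 29 ≤ 35, value 10 + 17 + 16 + 18 + 6 = 67.
No other feasible combination does better.

67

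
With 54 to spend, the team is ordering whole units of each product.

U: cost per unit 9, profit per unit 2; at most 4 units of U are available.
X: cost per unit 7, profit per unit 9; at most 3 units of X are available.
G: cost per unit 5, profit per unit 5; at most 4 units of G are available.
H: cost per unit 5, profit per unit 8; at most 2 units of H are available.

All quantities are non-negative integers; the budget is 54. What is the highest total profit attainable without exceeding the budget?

H has the best ratio (8/5); taking only H gives at most 2×8 = 16 (stopped by the supply cap of 2).
Mixing does better — 3×X, 4×G, and 2×H: cost 51 ≤ 54, profit 3·9 + 4·5 + 2·8 = 63.

63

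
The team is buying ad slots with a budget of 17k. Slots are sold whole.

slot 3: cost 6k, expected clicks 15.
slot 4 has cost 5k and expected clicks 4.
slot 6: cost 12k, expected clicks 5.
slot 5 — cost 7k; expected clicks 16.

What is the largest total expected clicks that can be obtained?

This is an integer program with binary decision variables.
Allowing fractional choices, the relaxed optimum would be about 34.2, but ad slots are indivisible.
slot 4 + slot 5: cost 5 + 7 = 12 ≤ 17, expected clicks 4 + 16 = 20.
slot 3 + slot 4: cost 6 + 5 = 11 ≤ 17, expected clicks 15 + 4 = 19.
slot 3 + slot 5: cost 6 + 7 = 13 ≤ 17, expected clicks 15 + 16 = 31.
Best is slot 3 and slot 5 with total expected clicks 31.

31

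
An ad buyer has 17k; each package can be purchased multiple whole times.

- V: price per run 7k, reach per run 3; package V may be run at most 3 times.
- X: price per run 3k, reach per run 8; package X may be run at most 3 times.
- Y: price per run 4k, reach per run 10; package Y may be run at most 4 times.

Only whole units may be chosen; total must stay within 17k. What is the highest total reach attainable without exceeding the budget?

44

3×X and 2×Y: price 17 ≤ 17, reach 3·8 + 2·10 = 44.
4×Y: price 16 ≤ 17, reach 4·10 = 40.
Best is 44.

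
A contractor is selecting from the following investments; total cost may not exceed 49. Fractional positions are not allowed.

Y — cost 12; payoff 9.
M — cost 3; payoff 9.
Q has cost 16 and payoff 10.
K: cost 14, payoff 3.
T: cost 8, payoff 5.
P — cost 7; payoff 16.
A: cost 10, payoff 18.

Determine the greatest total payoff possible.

62

Allowing fractional choices, the relaxed optimum would be about 62.6, but investments are indivisible.
M + Q + T + P + A: cost 3 + 16 + 8 + 7 + 10 = 44 ≤ 49, payoff 9 + 10 + 5 + 16 + 18 = 58.
Y + M + Q + P + A: cost 12 + 3 + 16 + 7 + 10 = 48 ≤ 49, payoff 9 + 9 + 10 + 16 + 18 = 62.
Best is Y, M, Q, P, and A with total payoff 62.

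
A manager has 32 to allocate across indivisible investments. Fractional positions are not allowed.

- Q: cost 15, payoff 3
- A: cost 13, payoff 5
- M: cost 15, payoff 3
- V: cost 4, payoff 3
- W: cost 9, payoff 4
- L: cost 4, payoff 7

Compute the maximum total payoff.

Q + V + W + L: cost 15 + 4 + 9 + 4 = 32 ≤ 32, payoff 3 + 3 + 4 + 7 = 17.
A + V + W + L: cost 13 + 4 + 9 + 4 = 30 ≤ 32, payoff 5 + 3 + 4 + 7 = 19.
Best is A, V, W, and L with total payoff 19.

19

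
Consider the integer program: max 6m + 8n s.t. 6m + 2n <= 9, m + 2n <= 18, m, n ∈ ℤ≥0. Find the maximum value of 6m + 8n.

32

(m,n)=(0,4) is feasible, giving 32.
(m,n)=(0,3) is feasible, giving 24.
The best lattice point is (0,4), giving 32.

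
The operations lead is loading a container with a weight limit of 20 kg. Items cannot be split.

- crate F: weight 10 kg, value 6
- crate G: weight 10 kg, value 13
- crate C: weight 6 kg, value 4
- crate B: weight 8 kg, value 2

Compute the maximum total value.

19

Allowing fractional choices, the relaxed optimum would be about 19.4, but items are indivisible.
crate F + crate G: weight 10 + 10 = 20 ≤ 20, value 6 + 13 = 19.
crate G + crate B: weight 10 + 8 = 18 ≤ 20, value 13 + 2 = 15.
crate G + crate C: weight 10 + 6 = 16 ≤ 20, value 13 + 4 = 17.
Best is crate F and crate G with total value 19.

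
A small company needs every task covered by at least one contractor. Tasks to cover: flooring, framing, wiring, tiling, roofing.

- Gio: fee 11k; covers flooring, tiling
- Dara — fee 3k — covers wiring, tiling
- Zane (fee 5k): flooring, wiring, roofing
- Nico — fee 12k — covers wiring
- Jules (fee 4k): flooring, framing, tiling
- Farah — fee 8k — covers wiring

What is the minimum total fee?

9

Choose Zane and Jules: together they cover flooring, framing, wiring, tiling, roofing — every task.
Total fee: 5 + 4 = 9.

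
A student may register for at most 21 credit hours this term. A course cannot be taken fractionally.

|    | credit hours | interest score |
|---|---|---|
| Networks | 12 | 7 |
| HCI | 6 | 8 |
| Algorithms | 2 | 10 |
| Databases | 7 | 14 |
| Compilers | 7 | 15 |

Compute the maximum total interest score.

Treat it as a binary knapsack problem.
Allowing fractional choices, the relaxed optimum would be about 45.7, but courses are indivisible.
HCI + Databases + Compilers: credit hours 6 + 7 + 7 = 20 ≤ 21, interest score 8 + 14 + 15 = 37.
Algorithms + Databases + Compilers: credit hours 2 + 7 + 7 = 16 ≤ 21, interest score 10 + 14 + 15 = 39.
Best is Algorithms, Databases, and Compilers with total interest score 39.

39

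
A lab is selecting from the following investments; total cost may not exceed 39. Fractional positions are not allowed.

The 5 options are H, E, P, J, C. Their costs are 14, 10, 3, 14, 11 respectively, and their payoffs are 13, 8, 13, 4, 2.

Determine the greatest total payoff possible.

36

This is a 0-1 knapsack instance.
Allowing fractional choices, the relaxed optimum would be about 37.4, but investments are indivisible.
H + E + P + C: cost 14 + 10 + 3 + 11 = 38 ≤ 39, payoff 13 + 8 + 13 + 2 = 36.
H + P + J: cost 14 + 3 + 14 = 31 ≤ 39, payoff 13 + 13 + 4 = 30.
H + E + P: cost 14 + 10 + 3 = 27 ≤ 39, payoff 13 + 8 + 13 = 34.
Best is H, E, P, and C with total payoff 36.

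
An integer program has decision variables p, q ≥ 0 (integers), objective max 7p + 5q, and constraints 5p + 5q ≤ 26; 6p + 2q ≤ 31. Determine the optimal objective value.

(p,q)=(5,0): 5·5+5·0=25≤26, 6·5+2·0=30≤31, objective 35.
(p,q)=(4,1): 5·4+5·1=25≤26, 6·4+2·1=26≤31, objective 33.
(p,q)=(4,0): 5·4+5·0=20≤26, 6·4+2·0=24≤31, objective 28.
No feasible integer point exceeds 35.

35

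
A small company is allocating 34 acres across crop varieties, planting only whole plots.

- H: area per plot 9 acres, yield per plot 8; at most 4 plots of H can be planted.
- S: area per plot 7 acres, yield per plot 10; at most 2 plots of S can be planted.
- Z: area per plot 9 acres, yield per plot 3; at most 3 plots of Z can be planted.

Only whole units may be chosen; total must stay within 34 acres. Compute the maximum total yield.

36

S has the best ratio (10/7); taking only S gives at most 2×10 = 20 (stopped by the supply cap of 2).
Mixing does better — 2×H and 2×S: area 32 ≤ 34, yield 2·8 + 2·10 = 36.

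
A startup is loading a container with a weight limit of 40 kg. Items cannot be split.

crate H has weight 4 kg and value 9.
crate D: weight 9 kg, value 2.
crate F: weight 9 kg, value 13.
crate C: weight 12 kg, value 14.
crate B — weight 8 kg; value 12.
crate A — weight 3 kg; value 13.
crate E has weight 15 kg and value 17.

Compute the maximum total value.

This is an integer program with binary decision variables.
crate H + crate F + crate C + crate B + crate A: weight 4 + 9 + 12 + 8 + 3 = 36 ≤ 40, value 9 + 13 + 14 + 12 + 13 = 61.
crate F + crate C + crate A + crate E: weight 9 + 12 + 3 + 15 = 39 ≤ 40, value 13 + 14 + 13 + 17 = 57.
crate H + crate F + crate B + crate A + crate E: weight 4 + 9 + 8 + 3 + 15 = 39 ≤ 40, value 9 + 13 + 12 + 13 + 17 = 64.
Best is crate H, crate F, crate B, crate A, and crate E with total value 64.

64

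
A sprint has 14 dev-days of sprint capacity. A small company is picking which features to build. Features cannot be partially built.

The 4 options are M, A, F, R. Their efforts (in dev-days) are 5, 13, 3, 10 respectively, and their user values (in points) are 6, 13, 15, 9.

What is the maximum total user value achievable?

Allowing fractional choices, the relaxed optimum would be about 27.0, but features are indivisible.
F + R: effort 3 + 10 = 13 ≤ 14, user value 15 + 9 = 24.
M + F: effort 5 + 3 = 8 ≤ 14, user value 6 + 15 = 21.
Best is F and R with total user value 24.

24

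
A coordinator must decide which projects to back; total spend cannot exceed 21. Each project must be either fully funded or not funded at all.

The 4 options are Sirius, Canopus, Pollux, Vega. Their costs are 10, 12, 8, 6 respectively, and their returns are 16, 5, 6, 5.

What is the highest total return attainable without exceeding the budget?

22

Allowing fractional choices, the relaxed optimum would be about 24.8, but projects are indivisible.
Sirius + Pollux: cost 10 + 8 = 18 ≤ 21, return 16 + 6 = 22.
Sirius + Vega: cost 10 + 6 = 16 ≤ 21, return 16 + 5 = 21.
Best is Sirius and Pollux with total return 22.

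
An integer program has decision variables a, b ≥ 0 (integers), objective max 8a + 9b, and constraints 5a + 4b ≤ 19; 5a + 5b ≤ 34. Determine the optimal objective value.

(a,b)=(0,4) is feasible, giving 36.
(a,b)=(1,3) is feasible, giving 35.
The best lattice point is (0,4), giving 36.

36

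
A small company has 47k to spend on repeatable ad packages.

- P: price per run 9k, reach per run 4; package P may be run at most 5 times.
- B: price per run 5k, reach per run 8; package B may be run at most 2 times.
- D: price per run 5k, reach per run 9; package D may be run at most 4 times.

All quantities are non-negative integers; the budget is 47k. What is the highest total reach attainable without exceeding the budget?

This is a bounded integer knapsack.
D has the best ratio (9/5); taking only D gives at most 4×9 = 36 (stopped by the supply cap of 4).
Mixing does better — 1×P, 2×B, and 4×D: price 39 ≤ 47, reach 1·4 + 2·8 + 4·9 = 56.

56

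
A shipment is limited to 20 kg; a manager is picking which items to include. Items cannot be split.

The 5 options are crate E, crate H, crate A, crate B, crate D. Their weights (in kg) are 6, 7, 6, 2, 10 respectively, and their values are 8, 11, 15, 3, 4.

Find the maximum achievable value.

34

This is a 0-1 knapsack instance.
Take crate E, crate H, and crate A: weight 6 + 7 + 6 = 19 ≤ 20, value 8 + 11 + 15 = 34.
No other feasible combination does better.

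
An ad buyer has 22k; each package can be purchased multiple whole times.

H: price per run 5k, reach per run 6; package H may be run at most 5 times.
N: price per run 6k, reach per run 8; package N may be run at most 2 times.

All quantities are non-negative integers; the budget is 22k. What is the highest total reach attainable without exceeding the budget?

28

This is a bounded integer knapsack.
2×H and 2×N: price 22 ≤ 22, reach 2·6 + 2·8 = 28.
3×H and 1×N: price 21 ≤ 22, reach 3·6 + 1·8 = 26.
Best is 28.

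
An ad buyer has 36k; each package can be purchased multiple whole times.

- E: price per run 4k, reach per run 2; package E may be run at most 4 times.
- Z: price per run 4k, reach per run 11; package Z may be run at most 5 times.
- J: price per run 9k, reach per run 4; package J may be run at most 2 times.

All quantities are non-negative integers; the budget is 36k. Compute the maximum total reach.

63

Z has the best ratio (11/4); taking only Z gives at most 5×11 = 55 (stopped by the supply cap of 5).
Mixing does better — 4×E and 5×Z: price 36 ≤ 36, reach 4·2 + 5·11 = 63.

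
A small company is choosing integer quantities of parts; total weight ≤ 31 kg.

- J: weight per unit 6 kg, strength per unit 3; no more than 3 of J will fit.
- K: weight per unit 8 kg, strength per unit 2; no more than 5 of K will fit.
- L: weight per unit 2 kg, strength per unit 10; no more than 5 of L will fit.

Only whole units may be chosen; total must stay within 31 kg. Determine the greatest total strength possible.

59

This is a bounded integer knapsack.
L has the best ratio (10/2); taking only L gives at most 5×10 = 50 (stopped by the supply cap of 5).
Mixing does better — 3×J and 5×L: weight 28 ≤ 31, strength 3·3 + 5·10 = 59.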